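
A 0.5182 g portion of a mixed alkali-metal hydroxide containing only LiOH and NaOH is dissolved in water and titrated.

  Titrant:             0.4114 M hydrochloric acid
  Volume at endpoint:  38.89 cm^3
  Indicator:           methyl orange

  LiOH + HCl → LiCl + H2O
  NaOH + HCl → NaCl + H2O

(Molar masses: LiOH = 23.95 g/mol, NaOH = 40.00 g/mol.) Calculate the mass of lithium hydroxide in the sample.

n(HCl) = 0.03889 × 0.4114 = 0.01600 mol
Let x = n(LiOH), y = n(NaOH).
Titrant: 1x + 1y = 0.01600;  mass: 23.95x + 40.00y = 0.5182
Solving, x = 7.587 × 10^-3 mol, y = 8.412 × 10^-3 mol
mass of LiOH = 7.587 × 10^-3 × 23.95 = 0.1817 g

0.1817 g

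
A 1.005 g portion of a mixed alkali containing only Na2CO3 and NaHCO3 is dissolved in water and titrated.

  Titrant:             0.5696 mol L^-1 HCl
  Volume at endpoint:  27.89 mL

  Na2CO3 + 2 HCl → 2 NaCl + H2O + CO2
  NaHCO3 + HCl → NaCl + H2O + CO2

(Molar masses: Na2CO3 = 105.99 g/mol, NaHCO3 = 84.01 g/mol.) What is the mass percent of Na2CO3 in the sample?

56.04 %

n(HCl) = 0.02789 × 0.5696 = 0.01589 mol
Let x = n(Na2CO3), y = n(NaHCO3).
Titrant: 2x + 1y = 0.01589;  mass: 105.99x + 84.01y = 1.005
Solving, x = 5.313 × 10^-3 mol, y = 5.259 × 10^-3 mol
mass of Na2CO3 = 5.313 × 10^-3 × 105.99 = 0.5632 g
% Na2CO3 = 0.5632 / 1.005 × 100 = 56.04 %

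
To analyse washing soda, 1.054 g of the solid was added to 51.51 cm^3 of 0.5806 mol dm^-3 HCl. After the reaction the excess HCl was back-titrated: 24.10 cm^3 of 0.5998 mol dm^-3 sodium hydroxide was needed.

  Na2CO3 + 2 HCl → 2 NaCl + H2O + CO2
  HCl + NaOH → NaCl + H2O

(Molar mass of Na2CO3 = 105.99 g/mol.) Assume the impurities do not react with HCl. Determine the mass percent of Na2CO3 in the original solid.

n(HCl) added = 0.05151 × 0.5806 = 0.02991 mol
n(NaOH) used in back-titration = 0.02410 × 0.5998 = 0.01446 mol
n(HCl) left over = 0.01446 mol (1:1 ratio)
n(HCl) consumed by analyte = 0.02991 − 0.01446 = 0.01545 mol
From the 1:2 ratio, n(Na2CO3) = 1/2 × 0.01545 = 7.726 × 10^-3 mol
mass of Na2CO3 = 7.726 × 10^-3 × 105.99 = 0.8189 g
% Na2CO3 = 0.8189 / 1.054 × 100 = 77.69 %

77.69 %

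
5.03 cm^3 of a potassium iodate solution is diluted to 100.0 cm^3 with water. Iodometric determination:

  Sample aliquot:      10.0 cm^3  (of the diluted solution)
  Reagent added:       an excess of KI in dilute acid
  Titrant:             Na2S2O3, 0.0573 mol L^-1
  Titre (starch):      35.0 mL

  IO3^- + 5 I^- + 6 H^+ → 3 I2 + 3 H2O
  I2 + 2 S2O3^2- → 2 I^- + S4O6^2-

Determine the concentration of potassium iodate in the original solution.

n(S2O3^2-) = 0.0350 × 0.0573 = 2.01 × 10^-3 mol
n(I2) = n(S2O3^2-)/2 = 1.00 × 10^-3 mol
From the 1:3 ratio, n(IO3^-) in the aliquot = 1/3 × 1.00 × 10^-3 = 3.34 × 10^-4 mol
[IO3^-]_dilute = 3.34 × 10^-4 / 0.0100 = 0.0334 mol/L
[IO3^-]_original = 0.0334 × 100.0/5.03 = 0.665 mol/L

0.665 mol/L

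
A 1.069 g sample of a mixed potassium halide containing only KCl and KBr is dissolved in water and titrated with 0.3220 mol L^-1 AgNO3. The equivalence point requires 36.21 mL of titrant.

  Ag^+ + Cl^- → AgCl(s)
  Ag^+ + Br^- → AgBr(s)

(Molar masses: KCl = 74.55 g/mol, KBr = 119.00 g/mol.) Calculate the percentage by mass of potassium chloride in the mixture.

n(AgNO3) = 0.03621 × 0.3220 = 0.01166 mol
Let x = n(KCl), y = n(KBr).
Titrant: 1x + 1y = 0.01166;  mass: 74.55x + 119.00y = 1.069
Solving, x = 7.165 × 10^-3 mol, y = 4.494 × 10^-3 mol
mass of KCl = 7.165 × 10^-3 × 74.55 = 0.5342 g
% KCl = 0.5342 / 1.069 × 100 = 49.97 %

49.97 %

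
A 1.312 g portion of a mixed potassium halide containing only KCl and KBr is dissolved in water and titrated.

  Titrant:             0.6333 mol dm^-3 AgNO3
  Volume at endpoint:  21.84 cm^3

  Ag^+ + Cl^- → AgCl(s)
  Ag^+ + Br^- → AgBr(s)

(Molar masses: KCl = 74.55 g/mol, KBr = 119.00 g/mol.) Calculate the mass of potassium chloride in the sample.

n(AgNO3) = 0.02184 × 0.6333 = 0.01383 mol
Let x = n(KCl), y = n(KBr).
Titrant: 1x + 1y = 0.01383;  mass: 74.55x + 119.00y = 1.312
Solving, x = 7.512 × 10^-3 mol, y = 6.319 × 10^-3 mol
mass of KCl = 7.512 × 10^-3 × 74.55 = 0.5600 g

0.5600 g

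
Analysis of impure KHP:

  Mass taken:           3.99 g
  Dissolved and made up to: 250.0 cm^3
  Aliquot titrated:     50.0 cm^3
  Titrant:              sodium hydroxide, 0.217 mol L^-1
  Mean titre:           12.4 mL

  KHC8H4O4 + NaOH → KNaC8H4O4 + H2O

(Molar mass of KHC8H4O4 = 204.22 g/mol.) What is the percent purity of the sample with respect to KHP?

68.9 %

n(NaOH) per titration = 0.0124 × 0.217 = 2.69 × 10^-3 mol
n(KHC8H4O4) in each aliquot = 2.69 × 10^-3 mol (1:1 ratio)
n(KHC8H4O4) in the whole flask = 2.69 × 10^-3 × 250.0/50.0 = 0.0135 mol
mass of KHC8H4O4 = 0.0135 × 204.22 = 2.75 g
% KHC8H4O4 = 2.75 / 3.99 × 100 = 68.9 %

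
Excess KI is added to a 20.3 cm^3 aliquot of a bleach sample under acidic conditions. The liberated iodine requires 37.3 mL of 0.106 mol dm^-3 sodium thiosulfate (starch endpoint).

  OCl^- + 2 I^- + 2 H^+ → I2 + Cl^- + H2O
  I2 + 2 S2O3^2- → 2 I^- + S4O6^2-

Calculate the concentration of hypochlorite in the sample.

0.0974 mol/L

n(S2O3^2-) = 0.0373 × 0.106 = 3.95 × 10^-3 mol
n(I2) = n(S2O3^2-)/2 = 1.98 × 10^-3 mol
n(OCl^-) in the aliquot = 1.98 × 10^-3 mol (1:1 ratio)
[OCl^-] = 1.98 × 10^-3 / 0.0203 = 0.0974 mol/L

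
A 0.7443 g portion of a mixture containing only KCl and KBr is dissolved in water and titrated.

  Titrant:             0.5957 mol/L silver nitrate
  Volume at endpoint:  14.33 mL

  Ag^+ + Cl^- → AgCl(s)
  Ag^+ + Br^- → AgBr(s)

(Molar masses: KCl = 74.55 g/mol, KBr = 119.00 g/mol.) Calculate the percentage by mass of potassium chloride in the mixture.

n(AgNO3) = 0.01433 × 0.5957 = 8.536 × 10^-3 mol
Let x = n(KCl), y = n(KBr).
Titrant: 1x + 1y = 8.536 × 10^-3;  mass: 74.55x + 119.00y = 0.7443
Solving, x = 6.109 × 10^-3 mol, y = 2.428 × 10^-3 mol
mass of KCl = 6.109 × 10^-3 × 74.55 = 0.4554 g
% KCl = 0.4554 / 0.7443 × 100 = 61.18 %

61.18 %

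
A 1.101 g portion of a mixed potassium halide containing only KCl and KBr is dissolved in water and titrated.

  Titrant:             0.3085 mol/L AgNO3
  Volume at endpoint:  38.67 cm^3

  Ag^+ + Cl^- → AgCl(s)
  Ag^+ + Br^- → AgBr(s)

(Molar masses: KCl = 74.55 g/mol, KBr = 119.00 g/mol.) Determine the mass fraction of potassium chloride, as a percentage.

48.54 %

n(AgNO3) = 0.03867 × 0.3085 = 0.01193 mol
Let x = n(KCl), y = n(KBr).
Titrant: 1x + 1y = 0.01193;  mass: 74.55x + 119.00y = 1.101
Solving, x = 7.168 × 10^-3 mol, y = 4.761 × 10^-3 mol
mass of KCl = 7.168 × 10^-3 × 74.55 = 0.5344 g
% KCl = 0.5344 / 1.101 × 100 = 48.54 %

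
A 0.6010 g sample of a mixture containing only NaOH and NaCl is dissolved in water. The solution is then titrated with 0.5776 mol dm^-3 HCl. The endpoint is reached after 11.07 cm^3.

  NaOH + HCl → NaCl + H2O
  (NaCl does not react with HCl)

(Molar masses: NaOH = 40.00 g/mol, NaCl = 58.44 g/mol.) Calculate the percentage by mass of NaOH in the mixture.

n(HCl) = 0.01107 × 0.5776 = 6.394 × 10^-3 mol
Let x = n(NaOH), y = n(NaCl).
Titrant: 1x = 6.394 × 10^-3;  mass: 40.00x + 58.44y = 0.6010
Solving, x = 6.394 × 10^-3 mol, y = 5.908 × 10^-3 mol
mass of NaOH = 6.394 × 10^-3 × 40.00 = 0.2558 g
% NaOH = 0.2558 / 0.6010 × 100 = 42.56 %

42.56 %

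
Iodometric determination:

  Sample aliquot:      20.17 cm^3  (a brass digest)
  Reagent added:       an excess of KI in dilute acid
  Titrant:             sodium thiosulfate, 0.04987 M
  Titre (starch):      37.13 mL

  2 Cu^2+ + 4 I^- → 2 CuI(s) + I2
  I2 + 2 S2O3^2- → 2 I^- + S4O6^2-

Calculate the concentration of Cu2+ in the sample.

0.09180 M

n(S2O3^2-) = 0.03713 × 0.04987 = 1.852 × 10^-3 mol
n(I2) = n(S2O3^2-)/2 = 9.258 × 10^-4 mol
From the 2:1 ratio, n(Cu2+) in the aliquot = 2/1 × 9.258 × 10^-4 = 1.852 × 10^-3 mol
[Cu2+] = 1.852 × 10^-3 / 0.02017 = 0.09180 mol/L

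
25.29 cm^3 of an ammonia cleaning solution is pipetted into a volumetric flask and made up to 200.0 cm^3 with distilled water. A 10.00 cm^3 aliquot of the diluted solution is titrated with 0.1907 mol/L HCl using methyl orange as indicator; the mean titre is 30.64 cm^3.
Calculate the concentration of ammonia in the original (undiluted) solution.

NH3 + HCl → NH4Cl
n(HCl) = 0.03064 × 0.1907 = 5.843 × 10^-3 mol
n(NH3) in the aliquot = 5.843 × 10^-3 mol (1:1 ratio)
[NH3]_dilute = 5.843 × 10^-3 / 0.01000 = 0.5843 mol/L
Dilution factor = 200.0 / 25.29 = 7.908
[NH3]_stock = 0.5843 × 7.908 = 4.621 mol/L

4.621 mol/L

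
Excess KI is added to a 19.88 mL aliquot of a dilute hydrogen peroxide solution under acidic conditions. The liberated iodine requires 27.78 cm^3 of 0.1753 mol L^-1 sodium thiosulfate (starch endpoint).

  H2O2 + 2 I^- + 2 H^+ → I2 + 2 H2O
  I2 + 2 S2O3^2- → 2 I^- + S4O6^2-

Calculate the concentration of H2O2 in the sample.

0.1225 mol/L

n(S2O3^2-) = 0.02778 × 0.1753 = 4.870 × 10^-3 mol
n(I2) = n(S2O3^2-)/2 = 2.435 × 10^-3 mol
n(H2O2) in the aliquot = 2.435 × 10^-3 mol (1:1 ratio)
[H2O2] = 2.435 × 10^-3 / 0.01988 = 0.1225 mol/L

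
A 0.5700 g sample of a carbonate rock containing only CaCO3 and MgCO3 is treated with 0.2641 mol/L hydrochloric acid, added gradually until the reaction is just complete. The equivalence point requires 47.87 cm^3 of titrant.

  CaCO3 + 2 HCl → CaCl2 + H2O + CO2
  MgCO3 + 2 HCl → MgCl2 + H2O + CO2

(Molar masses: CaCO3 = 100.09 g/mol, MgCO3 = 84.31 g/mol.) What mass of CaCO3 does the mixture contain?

n(HCl) = 0.04787 × 0.2641 = 0.01264 mol
Let x = n(CaCO3), y = n(MgCO3).
Titrant: 2x + 2y = 0.01264;  mass: 100.09x + 84.31y = 0.5700
Solving, x = 2.348 × 10^-3 mol, y = 3.973 × 10^-3 mol
mass of CaCO3 = 2.348 × 10^-3 × 100.09 = 0.2350 g

0.2350 g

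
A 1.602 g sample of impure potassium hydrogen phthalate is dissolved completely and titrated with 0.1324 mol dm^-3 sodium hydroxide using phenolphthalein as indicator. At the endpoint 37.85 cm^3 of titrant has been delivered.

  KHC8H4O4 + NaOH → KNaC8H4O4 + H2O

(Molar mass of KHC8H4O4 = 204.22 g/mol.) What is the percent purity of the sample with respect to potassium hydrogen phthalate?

n(NaOH) = 0.03785 L × 0.1324 mol/L = 5.011 × 10^-3 mol
n(KHC8H4O4) = 5.011 × 10^-3 mol (1:1 ratio)
mass of KHC8H4O4 = 5.011 × 10^-3 × 204.22 g/mol = 1.023 g
% KHC8H4O4 = 1.023 / 1.602 × 100 = 63.88 %

63.88 %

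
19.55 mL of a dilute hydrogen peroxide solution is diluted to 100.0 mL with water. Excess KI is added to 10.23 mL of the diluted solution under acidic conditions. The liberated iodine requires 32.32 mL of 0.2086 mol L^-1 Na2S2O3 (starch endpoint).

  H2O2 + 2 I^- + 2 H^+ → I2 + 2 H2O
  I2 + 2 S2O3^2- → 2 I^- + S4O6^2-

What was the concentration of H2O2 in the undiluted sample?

n(S2O3^2-) = 0.03232 × 0.2086 = 6.742 × 10^-3 mol
n(I2) = n(S2O3^2-)/2 = 3.371 × 10^-3 mol
n(H2O2) in the aliquot = 3.371 × 10^-3 mol (1:1 ratio)
[H2O2]_dilute = 3.371 × 10^-3 / 0.01023 = 0.3295 mol/L
[H2O2]_original = 0.3295 × 100.0/19.55 = 1.686 mol/L

1.686 mol/L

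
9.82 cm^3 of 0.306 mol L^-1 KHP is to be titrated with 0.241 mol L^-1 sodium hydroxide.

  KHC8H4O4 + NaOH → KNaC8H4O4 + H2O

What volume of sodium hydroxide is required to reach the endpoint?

n(KHC8H4O4) = 0.00982 L × 0.306 mol/L = 3.00 × 10^-3 mol
n(NaOH) = 3.00 × 10^-3 mol (1:1 stoichiometry)
V(NaOH) = 3.00 × 10^-3 mol / 0.241 mol/L = 0.0125 L = 12.5 mL

12.5 mL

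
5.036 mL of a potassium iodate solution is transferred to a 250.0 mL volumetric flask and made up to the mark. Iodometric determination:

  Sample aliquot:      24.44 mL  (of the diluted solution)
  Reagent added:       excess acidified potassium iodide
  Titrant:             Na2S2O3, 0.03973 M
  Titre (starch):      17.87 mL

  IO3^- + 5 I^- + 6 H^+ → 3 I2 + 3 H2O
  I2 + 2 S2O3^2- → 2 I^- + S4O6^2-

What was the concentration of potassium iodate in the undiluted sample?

0.2404 M

n(S2O3^2-) = 0.01787 × 0.03973 = 7.100 × 10^-4 mol
n(I2) = n(S2O3^2-)/2 = 3.550 × 10^-4 mol
From the 1:3 ratio, n(IO3^-) in the aliquot = 1/3 × 3.550 × 10^-4 = 1.183 × 10^-4 mol
[IO3^-]_dilute = 1.183 × 10^-4 / 0.02444 = 0.004842 mol/L
[IO3^-]_original = 0.004842 × 250.0/5.036 = 0.2404 mol/L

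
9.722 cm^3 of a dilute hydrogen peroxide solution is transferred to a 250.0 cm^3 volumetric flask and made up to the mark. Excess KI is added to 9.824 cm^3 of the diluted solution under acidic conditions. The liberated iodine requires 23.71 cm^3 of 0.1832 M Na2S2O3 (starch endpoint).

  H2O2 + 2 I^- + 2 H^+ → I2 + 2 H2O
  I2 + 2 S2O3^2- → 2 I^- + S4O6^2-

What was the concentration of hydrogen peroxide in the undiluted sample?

n(S2O3^2-) = 0.02371 × 0.1832 = 4.344 × 10^-3 mol
n(I2) = n(S2O3^2-)/2 = 2.172 × 10^-3 mol
n(H2O2) in the aliquot = 2.172 × 10^-3 mol (1:1 ratio)
[H2O2]_dilute = 2.172 × 10^-3 / 0.009824 = 0.2211 mol/L
[H2O2]_original = 0.2211 × 250.0/9.722 = 5.685 mol/L

5.685 M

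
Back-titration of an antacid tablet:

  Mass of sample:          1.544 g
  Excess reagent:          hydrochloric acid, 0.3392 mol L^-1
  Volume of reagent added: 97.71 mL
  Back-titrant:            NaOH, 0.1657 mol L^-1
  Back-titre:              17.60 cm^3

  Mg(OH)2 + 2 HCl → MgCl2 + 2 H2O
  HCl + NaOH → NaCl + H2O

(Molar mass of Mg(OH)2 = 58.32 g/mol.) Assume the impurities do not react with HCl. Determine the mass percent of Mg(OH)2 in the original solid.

57.09 %

n(HCl) added = 0.09771 × 0.3392 = 0.03314 mol
n(NaOH) used in back-titration = 0.01760 × 0.1657 = 2.916 × 10^-3 mol
n(HCl) left over = 2.916 × 10^-3 mol (1:1 ratio)
n(HCl) consumed by analyte = 0.03314 − 2.916 × 10^-3 = 0.03023 mol
From the 1:2 ratio, n(Mg(OH)2) = 1/2 × 0.03023 = 0.01511 mol
mass of Mg(OH)2 = 0.01511 × 58.32 = 0.8814 g
% Mg(OH)2 = 0.8814 / 1.544 × 100 = 57.09 %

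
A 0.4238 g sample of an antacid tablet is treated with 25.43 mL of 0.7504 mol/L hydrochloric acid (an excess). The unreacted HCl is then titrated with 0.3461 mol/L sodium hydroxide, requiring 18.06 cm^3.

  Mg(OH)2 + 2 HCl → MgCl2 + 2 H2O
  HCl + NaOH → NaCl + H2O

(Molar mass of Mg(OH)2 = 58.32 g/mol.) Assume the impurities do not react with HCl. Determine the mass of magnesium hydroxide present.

n(HCl) added = 0.02543 × 0.7504 = 0.01908 mol
n(NaOH) used in back-titration = 0.01806 × 0.3461 = 6.251 × 10^-3 mol
n(HCl) left over = 6.251 × 10^-3 mol (1:1 ratio)
n(HCl) consumed by analyte = 0.01908 − 6.251 × 10^-3 = 0.01283 mol
From the 1:2 ratio, n(Mg(OH)2) = 1/2 × 0.01283 = 6.416 × 10^-3 mol
mass of Mg(OH)2 = 6.416 × 10^-3 × 58.32 = 0.3742 g

0.3742 g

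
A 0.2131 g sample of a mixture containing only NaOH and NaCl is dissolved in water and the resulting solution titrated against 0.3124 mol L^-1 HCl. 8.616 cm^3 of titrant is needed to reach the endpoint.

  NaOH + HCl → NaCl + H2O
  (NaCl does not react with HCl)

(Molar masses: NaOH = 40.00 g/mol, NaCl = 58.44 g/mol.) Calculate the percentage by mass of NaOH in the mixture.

50.52 %

n(HCl) = 0.008616 × 0.3124 = 2.692 × 10^-3 mol
Let x = n(NaOH), y = n(NaCl).
Titrant: 1x = 2.692 × 10^-3;  mass: 40.00x + 58.44y = 0.2131
Solving, x = 2.692 × 10^-3 mol, y = 1.804 × 10^-3 mol
mass of NaOH = 2.692 × 10^-3 × 40.00 = 0.1077 g
% NaOH = 0.1077 / 0.2131 × 100 = 50.52 %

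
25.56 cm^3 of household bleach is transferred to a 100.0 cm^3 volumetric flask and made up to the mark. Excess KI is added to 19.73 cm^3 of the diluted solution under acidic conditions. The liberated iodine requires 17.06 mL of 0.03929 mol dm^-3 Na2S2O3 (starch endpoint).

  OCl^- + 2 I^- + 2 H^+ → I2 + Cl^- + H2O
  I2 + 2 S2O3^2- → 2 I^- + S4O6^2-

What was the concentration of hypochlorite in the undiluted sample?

n(S2O3^2-) = 0.01706 × 0.03929 = 6.703 × 10^-4 mol
n(I2) = n(S2O3^2-)/2 = 3.351 × 10^-4 mol
n(OCl^-) in the aliquot = 3.351 × 10^-4 mol (1:1 ratio)
[OCl^-]_dilute = 3.351 × 10^-4 / 0.01973 = 0.01699 mol/L
[OCl^-]_original = 0.01699 × 100.0/25.56 = 0.06646 mol/L

0.06646 mol/L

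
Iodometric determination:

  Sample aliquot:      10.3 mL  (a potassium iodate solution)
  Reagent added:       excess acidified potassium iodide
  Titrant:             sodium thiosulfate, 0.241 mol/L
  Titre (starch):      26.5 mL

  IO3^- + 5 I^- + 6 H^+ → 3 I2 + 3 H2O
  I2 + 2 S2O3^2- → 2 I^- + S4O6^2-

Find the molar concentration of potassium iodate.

0.103 mol/L

n(S2O3^2-) = 0.0265 × 0.241 = 6.39 × 10^-3 mol
n(I2) = n(S2O3^2-)/2 = 3.19 × 10^-3 mol
From the 1:3 ratio, n(IO3^-) in the aliquot = 1/3 × 3.19 × 10^-3 = 1.06 × 10^-3 mol
[IO3^-] = 1.06 × 10^-3 / 0.0103 = 0.103 mol/L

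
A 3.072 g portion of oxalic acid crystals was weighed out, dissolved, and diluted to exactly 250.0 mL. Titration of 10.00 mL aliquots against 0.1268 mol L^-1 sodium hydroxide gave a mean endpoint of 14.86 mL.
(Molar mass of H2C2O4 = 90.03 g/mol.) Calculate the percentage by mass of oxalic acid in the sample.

69.03 %

H2C2O4 + 2 NaOH → Na2C2O4 + 2 H2O
n(NaOH) per titration = 0.01486 × 0.1268 = 1.884 × 10^-3 mol
From the 1:2 ratio, n(H2C2O4) in each aliquot = 1/2 × 1.884 × 10^-3 = 9.421 × 10^-4 mol
n(H2C2O4) in the whole flask = 9.421 × 10^-4 × 250.0/10.00 = 0.02355 mol
mass of H2C2O4 = 0.02355 × 90.03 = 2.120 g
% H2C2O4 = 2.120 / 3.072 × 100 = 69.03 %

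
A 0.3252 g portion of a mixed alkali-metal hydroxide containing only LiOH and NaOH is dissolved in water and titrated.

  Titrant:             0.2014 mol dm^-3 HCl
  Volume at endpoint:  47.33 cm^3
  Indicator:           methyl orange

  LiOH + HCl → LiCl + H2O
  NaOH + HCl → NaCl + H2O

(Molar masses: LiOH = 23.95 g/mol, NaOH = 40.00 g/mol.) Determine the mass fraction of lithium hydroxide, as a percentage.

n(HCl) = 0.04733 × 0.2014 = 9.532 × 10^-3 mol
Let x = n(LiOH), y = n(NaOH).
Titrant: 1x + 1y = 9.532 × 10^-3;  mass: 23.95x + 40.00y = 0.3252
Solving, x = 3.495 × 10^-3 mol, y = 6.038 × 10^-3 mol
mass of LiOH = 3.495 × 10^-3 × 23.95 = 0.08370 g
% LiOH = 0.08370 / 0.3252 × 100 = 25.74 %

25.74 %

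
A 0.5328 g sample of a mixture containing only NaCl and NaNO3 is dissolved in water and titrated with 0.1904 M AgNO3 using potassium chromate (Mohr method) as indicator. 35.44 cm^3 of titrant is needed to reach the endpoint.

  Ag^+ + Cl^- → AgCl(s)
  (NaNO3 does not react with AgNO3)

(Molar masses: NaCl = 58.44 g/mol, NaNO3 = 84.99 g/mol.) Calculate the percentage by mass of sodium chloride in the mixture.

n(AgNO3) = 0.03544 × 0.1904 = 6.748 × 10^-3 mol
Let x = n(NaCl), y = n(NaNO3).
Titrant: 1x = 6.748 × 10^-3;  mass: 58.44x + 84.99y = 0.5328
Solving, x = 6.748 × 10^-3 mol, y = 1.629 × 10^-3 mol
mass of NaCl = 6.748 × 10^-3 × 58.44 = 0.3943 g
% NaCl = 0.3943 / 0.5328 × 100 = 74.01 %

74.01 %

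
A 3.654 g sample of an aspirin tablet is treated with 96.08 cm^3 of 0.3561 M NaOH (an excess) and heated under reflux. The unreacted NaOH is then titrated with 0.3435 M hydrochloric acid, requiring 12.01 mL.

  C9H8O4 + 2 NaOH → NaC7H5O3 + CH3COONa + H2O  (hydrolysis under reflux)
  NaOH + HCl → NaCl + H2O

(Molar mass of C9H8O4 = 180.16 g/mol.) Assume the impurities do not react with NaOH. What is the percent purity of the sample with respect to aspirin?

n(NaOH) added = 0.09608 × 0.3561 = 0.03421 mol
n(HCl) used in back-titration = 0.01201 × 0.3435 = 4.125 × 10^-3 mol
n(NaOH) left over = 4.125 × 10^-3 mol (1:1 ratio)
n(NaOH) consumed by analyte = 0.03421 − 4.125 × 10^-3 = 0.03009 mol
From the 1:2 ratio, n(C9H8O4) = 1/2 × 0.03009 = 0.01504 mol
mass of C9H8O4 = 0.01504 × 180.16 = 2.710 g
% C9H8O4 = 2.710 / 3.654 × 100 = 74.18 %

74.18 %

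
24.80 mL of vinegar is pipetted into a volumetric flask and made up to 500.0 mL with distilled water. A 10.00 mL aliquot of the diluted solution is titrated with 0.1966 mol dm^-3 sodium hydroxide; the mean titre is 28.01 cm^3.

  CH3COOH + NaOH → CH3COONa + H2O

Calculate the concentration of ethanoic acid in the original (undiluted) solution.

11.10 mol/L

n(NaOH) = 0.02801 × 0.1966 = 5.507 × 10^-3 mol
n(CH3COOH) in the aliquot = 5.507 × 10^-3 mol (1:1 ratio)
[CH3COOH]_dilute = 5.507 × 10^-3 / 0.01000 = 0.5507 mol/L
Dilution factor = 500.0 / 24.80 = 20.16
[CH3COOH]_stock = 0.5507 × 20.16 = 11.10 mol/L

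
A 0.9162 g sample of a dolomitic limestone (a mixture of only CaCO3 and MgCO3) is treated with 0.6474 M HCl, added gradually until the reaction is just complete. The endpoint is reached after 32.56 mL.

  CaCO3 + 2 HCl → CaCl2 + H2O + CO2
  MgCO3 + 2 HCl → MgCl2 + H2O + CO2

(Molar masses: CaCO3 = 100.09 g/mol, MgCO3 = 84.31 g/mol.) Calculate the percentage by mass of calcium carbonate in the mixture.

19.11 %

n(HCl) = 0.03256 × 0.6474 = 0.02108 mol
Let x = n(CaCO3), y = n(MgCO3).
Titrant: 2x + 2y = 0.02108;  mass: 100.09x + 84.31y = 0.9162
Solving, x = 1.749 × 10^-3 mol, y = 8.791 × 10^-3 mol
mass of CaCO3 = 1.749 × 10^-3 × 100.09 = 0.1751 g
% CaCO3 = 0.1751 / 0.9162 × 100 = 19.11 %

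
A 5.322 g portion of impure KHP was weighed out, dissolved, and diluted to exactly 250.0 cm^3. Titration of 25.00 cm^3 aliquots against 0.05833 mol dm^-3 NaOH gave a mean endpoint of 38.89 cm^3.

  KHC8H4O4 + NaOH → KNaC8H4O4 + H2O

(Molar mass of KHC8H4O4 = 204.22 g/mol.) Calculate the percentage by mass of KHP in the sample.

n(NaOH) per titration = 0.03889 × 0.05833 = 2.268 × 10^-3 mol
n(KHC8H4O4) in each aliquot = 2.268 × 10^-3 mol (1:1 ratio)
n(KHC8H4O4) in the whole flask = 2.268 × 10^-3 × 250.0/25.00 = 0.02268 mol
mass of KHC8H4O4 = 0.02268 × 204.22 = 4.633 g
% KHC8H4O4 = 4.633 / 5.322 × 100 = 87.05 %

87.05 %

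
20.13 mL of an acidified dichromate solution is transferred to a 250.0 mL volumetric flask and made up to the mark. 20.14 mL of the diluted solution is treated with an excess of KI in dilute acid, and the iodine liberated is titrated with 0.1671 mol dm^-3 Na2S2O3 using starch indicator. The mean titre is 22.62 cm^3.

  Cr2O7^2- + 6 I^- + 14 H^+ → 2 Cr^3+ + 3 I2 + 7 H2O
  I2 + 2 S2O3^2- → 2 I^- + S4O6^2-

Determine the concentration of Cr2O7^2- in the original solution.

0.3885 mol/L

n(S2O3^2-) = 0.02262 × 0.1671 = 3.780 × 10^-3 mol
n(I2) = n(S2O3^2-)/2 = 1.890 × 10^-3 mol
From the 1:3 ratio, n(Cr2O7^2-) in the aliquot = 1/3 × 1.890 × 10^-3 = 6.300 × 10^-4 mol
[Cr2O7^2-]_dilute = 6.300 × 10^-4 / 0.02014 = 0.03128 mol/L
[Cr2O7^2-]_original = 0.03128 × 250.0/20.13 = 0.3885 mol/L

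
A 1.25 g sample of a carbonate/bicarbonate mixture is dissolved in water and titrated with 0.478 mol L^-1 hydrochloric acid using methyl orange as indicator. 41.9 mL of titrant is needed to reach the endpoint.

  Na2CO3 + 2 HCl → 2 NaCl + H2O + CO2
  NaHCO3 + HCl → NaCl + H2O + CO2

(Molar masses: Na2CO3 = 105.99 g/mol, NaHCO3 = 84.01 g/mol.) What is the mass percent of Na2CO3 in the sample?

59.1 %

n(HCl) = 0.0419 × 0.478 = 0.0200 mol
Let x = n(Na2CO3), y = n(NaHCO3).
Titrant: 2x + 1y = 0.0200;  mass: 105.99x + 84.01y = 1.25
Solving, x = 6.97 × 10^-3 mol, y = 6.08 × 10^-3 mol
mass of Na2CO3 = 6.97 × 10^-3 × 105.99 = 0.739 g
% Na2CO3 = 0.739 / 1.25 × 100 = 59.1 %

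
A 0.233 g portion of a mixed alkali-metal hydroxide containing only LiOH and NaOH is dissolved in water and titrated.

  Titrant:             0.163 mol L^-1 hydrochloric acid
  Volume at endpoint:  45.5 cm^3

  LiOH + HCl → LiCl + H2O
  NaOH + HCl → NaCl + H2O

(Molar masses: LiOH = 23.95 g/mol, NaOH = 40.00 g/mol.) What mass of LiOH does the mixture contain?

0.0950 g

n(HCl) = 0.0455 × 0.163 = 7.42 × 10^-3 mol
Let x = n(LiOH), y = n(NaOH).
Titrant: 1x + 1y = 7.42 × 10^-3;  mass: 23.95x + 40.00y = 0.233
Solving, x = 3.97 × 10^-3 mol, y = 3.45 × 10^-3 mol
mass of LiOH = 3.97 × 10^-3 × 23.95 = 0.0950 g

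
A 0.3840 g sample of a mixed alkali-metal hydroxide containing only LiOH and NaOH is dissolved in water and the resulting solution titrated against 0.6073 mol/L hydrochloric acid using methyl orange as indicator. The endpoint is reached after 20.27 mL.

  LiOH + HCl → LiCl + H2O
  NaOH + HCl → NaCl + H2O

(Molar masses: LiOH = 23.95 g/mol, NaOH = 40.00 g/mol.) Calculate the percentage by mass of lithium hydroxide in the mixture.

n(HCl) = 0.02027 × 0.6073 = 0.01231 mol
Let x = n(LiOH), y = n(NaOH).
Titrant: 1x + 1y = 0.01231;  mass: 23.95x + 40.00y = 0.3840
Solving, x = 6.754 × 10^-3 mol, y = 5.556 × 10^-3 mol
mass of LiOH = 6.754 × 10^-3 × 23.95 = 0.1618 g
% LiOH = 0.1618 / 0.3840 × 100 = 42.12 %

42.12 %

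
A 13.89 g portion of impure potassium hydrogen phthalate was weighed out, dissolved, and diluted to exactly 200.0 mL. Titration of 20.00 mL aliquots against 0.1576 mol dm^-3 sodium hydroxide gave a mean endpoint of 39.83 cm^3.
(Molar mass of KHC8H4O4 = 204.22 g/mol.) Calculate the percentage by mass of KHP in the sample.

KHC8H4O4 + NaOH → KNaC8H4O4 + H2O
n(NaOH) per titration = 0.03983 × 0.1576 = 6.277 × 10^-3 mol
n(KHC8H4O4) in each aliquot = 6.277 × 10^-3 mol (1:1 ratio)
n(KHC8H4O4) in the whole flask = 6.277 × 10^-3 × 200.0/20.00 = 0.06277 mol
mass of KHC8H4O4 = 0.06277 × 204.22 = 12.82 g
% KHC8H4O4 = 12.82 / 13.89 × 100 = 92.29 %

92.29 %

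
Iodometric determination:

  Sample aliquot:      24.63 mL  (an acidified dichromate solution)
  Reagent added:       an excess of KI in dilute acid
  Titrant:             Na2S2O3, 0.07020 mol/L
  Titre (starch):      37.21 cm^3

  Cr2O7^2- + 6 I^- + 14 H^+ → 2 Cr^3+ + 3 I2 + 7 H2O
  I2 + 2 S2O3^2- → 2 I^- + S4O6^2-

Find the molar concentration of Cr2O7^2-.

0.01768 mol/L

n(S2O3^2-) = 0.03721 × 0.07020 = 2.612 × 10^-3 mol
n(I2) = n(S2O3^2-)/2 = 1.306 × 10^-3 mol
From the 1:3 ratio, n(Cr2O7^2-) in the aliquot = 1/3 × 1.306 × 10^-3 = 4.354 × 10^-4 mol
[Cr2O7^2-] = 4.354 × 10^-4 / 0.02463 = 0.01768 mol/L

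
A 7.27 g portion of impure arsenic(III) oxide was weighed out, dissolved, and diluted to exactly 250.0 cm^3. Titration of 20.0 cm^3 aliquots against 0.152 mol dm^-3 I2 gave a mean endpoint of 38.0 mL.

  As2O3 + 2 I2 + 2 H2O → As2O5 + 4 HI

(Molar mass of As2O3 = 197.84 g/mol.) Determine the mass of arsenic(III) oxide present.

n(I2) per titration = 0.0380 × 0.152 = 5.78 × 10^-3 mol
From the 1:2 ratio, n(As2O3) in each aliquot = 1/2 × 5.78 × 10^-3 = 2.89 × 10^-3 mol
n(As2O3) in the whole flask = 2.89 × 10^-3 × 250.0/20.0 = 0.0361 mol
mass of As2O3 = 0.0361 × 197.84 = 7.14 g

7.14 g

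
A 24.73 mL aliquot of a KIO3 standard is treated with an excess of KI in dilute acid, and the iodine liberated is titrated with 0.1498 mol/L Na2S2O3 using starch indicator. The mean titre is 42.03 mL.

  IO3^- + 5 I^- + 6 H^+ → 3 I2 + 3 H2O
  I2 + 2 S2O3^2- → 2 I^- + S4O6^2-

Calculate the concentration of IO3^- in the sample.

0.04243 mol/L

n(S2O3^2-) = 0.04203 × 0.1498 = 6.296 × 10^-3 mol
n(I2) = n(S2O3^2-)/2 = 3.148 × 10^-3 mol
From the 1:3 ratio, n(IO3^-) in the aliquot = 1/3 × 3.148 × 10^-3 = 1.049 × 10^-3 mol
[IO3^-] = 1.049 × 10^-3 / 0.02473 = 0.04243 mol/L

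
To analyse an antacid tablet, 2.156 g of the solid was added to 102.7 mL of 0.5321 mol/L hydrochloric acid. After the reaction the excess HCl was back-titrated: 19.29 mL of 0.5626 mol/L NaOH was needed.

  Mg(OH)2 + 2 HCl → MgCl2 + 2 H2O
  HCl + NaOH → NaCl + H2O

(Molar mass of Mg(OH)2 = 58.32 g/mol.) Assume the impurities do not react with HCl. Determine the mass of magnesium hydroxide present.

1.277 g

n(HCl) added = 0.1027 × 0.5321 = 0.05465 mol
n(NaOH) used in back-titration = 0.01929 × 0.5626 = 0.01085 mol
n(HCl) left over = 0.01085 mol (1:1 ratio)
n(HCl) consumed by analyte = 0.05465 − 0.01085 = 0.04379 mol
From the 1:2 ratio, n(Mg(OH)2) = 1/2 × 0.04379 = 0.02190 mol
mass of Mg(OH)2 = 0.02190 × 58.32 = 1.277 g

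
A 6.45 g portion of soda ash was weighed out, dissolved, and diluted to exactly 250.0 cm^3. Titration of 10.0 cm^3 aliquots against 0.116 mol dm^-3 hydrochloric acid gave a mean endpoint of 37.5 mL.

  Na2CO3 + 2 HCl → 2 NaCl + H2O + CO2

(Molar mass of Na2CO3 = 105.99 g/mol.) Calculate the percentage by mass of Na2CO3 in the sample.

89.4 %

n(HCl) per titration = 0.0375 × 0.116 = 4.35 × 10^-3 mol
From the 1:2 ratio, n(Na2CO3) in each aliquot = 1/2 × 4.35 × 10^-3 = 2.18 × 10^-3 mol
n(Na2CO3) in the whole flask = 2.18 × 10^-3 × 250.0/10.0 = 0.0544 mol
mass of Na2CO3 = 0.0544 × 105.99 = 5.76 g
% Na2CO3 = 5.76 / 6.45 × 100 = 89.4 %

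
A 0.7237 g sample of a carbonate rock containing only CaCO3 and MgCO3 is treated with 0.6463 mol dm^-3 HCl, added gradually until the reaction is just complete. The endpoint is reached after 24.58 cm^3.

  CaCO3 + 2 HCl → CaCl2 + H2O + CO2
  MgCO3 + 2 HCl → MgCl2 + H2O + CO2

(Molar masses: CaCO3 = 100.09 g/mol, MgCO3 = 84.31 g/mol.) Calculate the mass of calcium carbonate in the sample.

n(HCl) = 0.02458 × 0.6463 = 0.01589 mol
Let x = n(CaCO3), y = n(MgCO3).
Titrant: 2x + 2y = 0.01589;  mass: 100.09x + 84.31y = 0.7237
Solving, x = 3.424 × 10^-3 mol, y = 4.519 × 10^-3 mol
mass of CaCO3 = 3.424 × 10^-3 × 100.09 = 0.3427 g

0.3427 g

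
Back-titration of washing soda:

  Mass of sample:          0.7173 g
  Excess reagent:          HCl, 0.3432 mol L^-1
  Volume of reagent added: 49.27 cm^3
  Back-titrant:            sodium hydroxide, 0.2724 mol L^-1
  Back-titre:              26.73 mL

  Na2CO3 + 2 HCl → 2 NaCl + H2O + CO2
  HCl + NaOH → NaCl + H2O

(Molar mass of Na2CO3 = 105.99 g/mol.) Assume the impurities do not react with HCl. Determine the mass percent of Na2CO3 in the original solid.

71.13 %

n(HCl) added = 0.04927 × 0.3432 = 0.01691 mol
n(NaOH) used in back-titration = 0.02673 × 0.2724 = 7.281 × 10^-3 mol
n(HCl) left over = 7.281 × 10^-3 mol (1:1 ratio)
n(HCl) consumed by analyte = 0.01691 − 7.281 × 10^-3 = 9.628 × 10^-3 mol
From the 1:2 ratio, n(Na2CO3) = 1/2 × 9.628 × 10^-3 = 4.814 × 10^-3 mol
mass of Na2CO3 = 4.814 × 10^-3 × 105.99 = 0.5102 g
% Na2CO3 = 0.5102 / 0.7173 × 100 = 71.13 %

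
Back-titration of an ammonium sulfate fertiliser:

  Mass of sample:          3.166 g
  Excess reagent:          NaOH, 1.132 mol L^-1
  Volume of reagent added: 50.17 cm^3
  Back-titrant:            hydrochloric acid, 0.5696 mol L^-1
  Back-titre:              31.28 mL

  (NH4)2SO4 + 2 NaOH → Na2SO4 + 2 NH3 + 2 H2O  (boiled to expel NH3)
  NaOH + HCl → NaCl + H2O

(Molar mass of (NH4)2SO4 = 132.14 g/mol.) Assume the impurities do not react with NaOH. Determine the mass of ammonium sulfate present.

n(NaOH) added = 0.05017 × 1.132 = 0.05679 mol
n(HCl) used in back-titration = 0.03128 × 0.5696 = 0.01782 mol
n(NaOH) left over = 0.01782 mol (1:1 ratio)
n(NaOH) consumed by analyte = 0.05679 − 0.01782 = 0.03898 mol
From the 1:2 ratio, n((NH4)2SO4) = 1/2 × 0.03898 = 0.01949 mol
mass of (NH4)2SO4 = 0.01949 × 132.14 = 2.575 g

2.575 g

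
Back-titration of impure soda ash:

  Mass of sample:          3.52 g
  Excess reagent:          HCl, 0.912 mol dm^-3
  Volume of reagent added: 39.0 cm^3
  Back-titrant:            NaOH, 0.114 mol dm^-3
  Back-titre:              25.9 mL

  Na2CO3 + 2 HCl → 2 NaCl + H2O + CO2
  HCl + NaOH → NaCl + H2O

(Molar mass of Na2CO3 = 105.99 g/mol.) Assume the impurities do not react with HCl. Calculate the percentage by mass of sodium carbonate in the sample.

n(HCl) added = 0.0390 × 0.912 = 0.0356 mol
n(NaOH) used in back-titration = 0.0259 × 0.114 = 2.95 × 10^-3 mol
n(HCl) left over = 2.95 × 10^-3 mol (1:1 ratio)
n(HCl) consumed by analyte = 0.0356 − 2.95 × 10^-3 = 0.0326 mol
From the 1:2 ratio, n(Na2CO3) = 1/2 × 0.0326 = 0.0163 mol
mass of Na2CO3 = 0.0163 × 105.99 = 1.73 g
% Na2CO3 = 1.73 / 3.52 × 100 = 49.1 %

49.1 %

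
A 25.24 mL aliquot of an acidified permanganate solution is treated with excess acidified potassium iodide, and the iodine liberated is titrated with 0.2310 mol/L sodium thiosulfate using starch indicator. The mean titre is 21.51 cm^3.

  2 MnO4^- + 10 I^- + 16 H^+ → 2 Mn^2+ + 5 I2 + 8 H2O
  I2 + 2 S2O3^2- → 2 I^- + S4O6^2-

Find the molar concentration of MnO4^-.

0.03937 mol/L

n(S2O3^2-) = 0.02151 × 0.2310 = 4.969 × 10^-3 mol
n(I2) = n(S2O3^2-)/2 = 2.484 × 10^-3 mol
From the 2:5 ratio, n(MnO4^-) in the aliquot = 2/5 × 2.484 × 10^-3 = 9.938 × 10^-4 mol
[MnO4^-] = 9.938 × 10^-4 / 0.02524 = 0.03937 mol/L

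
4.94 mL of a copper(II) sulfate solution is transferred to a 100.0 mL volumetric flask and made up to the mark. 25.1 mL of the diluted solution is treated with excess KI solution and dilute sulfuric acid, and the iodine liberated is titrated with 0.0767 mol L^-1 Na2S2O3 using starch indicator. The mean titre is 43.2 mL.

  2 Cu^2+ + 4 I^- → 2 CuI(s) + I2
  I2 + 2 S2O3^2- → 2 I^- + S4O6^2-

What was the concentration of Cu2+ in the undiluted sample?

n(S2O3^2-) = 0.0432 × 0.0767 = 3.31 × 10^-3 mol
n(I2) = n(S2O3^2-)/2 = 1.66 × 10^-3 mol
From the 2:1 ratio, n(Cu2+) in the aliquot = 2/1 × 1.66 × 10^-3 = 3.31 × 10^-3 mol
[Cu2+]_dilute = 3.31 × 10^-3 / 0.0251 = 0.132 mol/L
[Cu2+]_original = 0.132 × 100.0/4.94 = 2.67 mol/L

2.67 mol/L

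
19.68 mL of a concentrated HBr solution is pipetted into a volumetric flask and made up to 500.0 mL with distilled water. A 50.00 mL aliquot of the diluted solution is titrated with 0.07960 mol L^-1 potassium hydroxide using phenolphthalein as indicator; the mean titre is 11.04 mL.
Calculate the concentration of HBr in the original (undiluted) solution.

0.4465 mol/L

HBr + KOH → KBr + H2O
n(KOH) = 0.01104 × 0.07960 = 8.788 × 10^-4 mol
n(HBr) in the aliquot = 8.788 × 10^-4 mol (1:1 ratio)
[HBr]_dilute = 8.788 × 10^-4 / 0.05000 = 0.01758 mol/L
Dilution factor = 500.0 / 19.68 = 25.41
[HBr]_stock = 0.01758 × 25.41 = 0.4465 mol/L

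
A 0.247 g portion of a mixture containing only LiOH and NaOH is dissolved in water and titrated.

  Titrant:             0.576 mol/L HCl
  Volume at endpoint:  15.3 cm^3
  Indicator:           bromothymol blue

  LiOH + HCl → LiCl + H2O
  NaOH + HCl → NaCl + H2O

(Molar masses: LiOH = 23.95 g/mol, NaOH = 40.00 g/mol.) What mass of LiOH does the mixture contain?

0.157 g

n(HCl) = 0.0153 × 0.576 = 8.81 × 10^-3 mol
Let x = n(LiOH), y = n(NaOH).
Titrant: 1x + 1y = 8.81 × 10^-3;  mass: 23.95x + 40.00y = 0.247
Solving, x = 6.57 × 10^-3 mol, y = 2.24 × 10^-3 mol
mass of LiOH = 6.57 × 10^-3 × 23.95 = 0.157 g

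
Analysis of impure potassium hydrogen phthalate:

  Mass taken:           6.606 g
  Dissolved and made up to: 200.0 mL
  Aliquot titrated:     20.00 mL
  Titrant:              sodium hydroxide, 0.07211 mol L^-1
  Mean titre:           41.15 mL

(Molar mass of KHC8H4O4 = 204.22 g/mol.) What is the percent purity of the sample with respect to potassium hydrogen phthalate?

91.73 %

KHC8H4O4 + NaOH → KNaC8H4O4 + H2O
n(NaOH) per titration = 0.04115 × 0.07211 = 2.967 × 10^-3 mol
n(KHC8H4O4) in each aliquot = 2.967 × 10^-3 mol (1:1 ratio)
n(KHC8H4O4) in the whole flask = 2.967 × 10^-3 × 200.0/20.00 = 0.02967 mol
mass of KHC8H4O4 = 0.02967 × 204.22 = 6.060 g
% KHC8H4O4 = 6.060 / 6.606 × 100 = 91.73 %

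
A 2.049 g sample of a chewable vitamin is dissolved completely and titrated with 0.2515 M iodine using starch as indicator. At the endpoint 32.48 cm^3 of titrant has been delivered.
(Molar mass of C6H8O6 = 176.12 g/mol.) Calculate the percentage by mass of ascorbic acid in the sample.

C6H8O6 + I2 → C6H6O6 + 2 HI
n(I2) = 0.03248 L × 0.2515 mol/L = 8.169 × 10^-3 mol
n(C6H8O6) = 8.169 × 10^-3 mol (1:1 ratio)
mass of C6H8O6 = 8.169 × 10^-3 × 176.12 g/mol = 1.439 g
% C6H8O6 = 1.439 / 2.049 × 100 = 70.21 %

70.21 %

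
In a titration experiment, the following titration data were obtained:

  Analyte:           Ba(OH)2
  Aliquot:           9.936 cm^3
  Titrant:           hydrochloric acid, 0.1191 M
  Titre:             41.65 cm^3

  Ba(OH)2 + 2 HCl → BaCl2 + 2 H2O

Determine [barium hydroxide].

0.2496 M

n(HCl) = 0.04165 L × 0.1191 mol/L = 4.961 × 10^-3 mol
From the 1:2 mole ratio, n(Ba(OH)2) = 1/2 × 4.961 × 10^-3 = 2.480 × 10^-3 mol
[Ba(OH)2] = 2.480 × 10^-3 mol / 0.009936 L = 0.2496 mol/L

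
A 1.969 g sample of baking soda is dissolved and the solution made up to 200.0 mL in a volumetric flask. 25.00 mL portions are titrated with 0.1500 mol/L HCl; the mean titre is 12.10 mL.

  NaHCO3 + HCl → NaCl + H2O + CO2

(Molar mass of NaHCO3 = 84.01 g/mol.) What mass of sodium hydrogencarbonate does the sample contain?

1.220 g

n(HCl) per titration = 0.01210 × 0.1500 = 1.815 × 10^-3 mol
n(NaHCO3) in each aliquot = 1.815 × 10^-3 mol (1:1 ratio)
n(NaHCO3) in the whole flask = 1.815 × 10^-3 × 200.0/25.00 = 0.01452 mol
mass of NaHCO3 = 0.01452 × 84.01 = 1.220 g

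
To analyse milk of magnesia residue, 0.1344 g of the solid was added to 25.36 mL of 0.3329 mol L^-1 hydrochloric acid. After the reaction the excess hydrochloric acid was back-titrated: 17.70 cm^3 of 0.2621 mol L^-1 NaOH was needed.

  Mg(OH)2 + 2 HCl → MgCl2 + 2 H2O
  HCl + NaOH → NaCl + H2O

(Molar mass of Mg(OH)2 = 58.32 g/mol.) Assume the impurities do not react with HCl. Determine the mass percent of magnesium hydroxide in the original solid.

82.52 %

n(HCl) added = 0.02536 × 0.3329 = 8.442 × 10^-3 mol
n(NaOH) used in back-titration = 0.01770 × 0.2621 = 4.639 × 10^-3 mol
n(HCl) left over = 4.639 × 10^-3 mol (1:1 ratio)
n(HCl) consumed by analyte = 8.442 × 10^-3 − 4.639 × 10^-3 = 3.803 × 10^-3 mol
From the 1:2 ratio, n(Mg(OH)2) = 1/2 × 3.803 × 10^-3 = 1.902 × 10^-3 mol
mass of Mg(OH)2 = 1.902 × 10^-3 × 58.32 = 0.1109 g
% Mg(OH)2 = 0.1109 / 0.1344 × 100 = 82.52 %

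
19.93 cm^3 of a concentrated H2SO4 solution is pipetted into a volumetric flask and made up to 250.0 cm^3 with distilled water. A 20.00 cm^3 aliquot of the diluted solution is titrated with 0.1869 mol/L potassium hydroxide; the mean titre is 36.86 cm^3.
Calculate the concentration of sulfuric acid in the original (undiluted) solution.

2.160 mol/L

H2SO4 + 2 KOH → K2SO4 + 2 H2O
n(KOH) = 0.03686 × 0.1869 = 6.889 × 10^-3 mol
From the 1:2 ratio, n(H2SO4) in the aliquot = 1/2 × 6.889 × 10^-3 = 3.445 × 10^-3 mol
[H2SO4]_dilute = 3.445 × 10^-3 / 0.02000 = 0.1722 mol/L
Dilution factor = 250.0 / 19.93 = 12.54
[H2SO4]_stock = 0.1722 × 12.54 = 2.160 mol/L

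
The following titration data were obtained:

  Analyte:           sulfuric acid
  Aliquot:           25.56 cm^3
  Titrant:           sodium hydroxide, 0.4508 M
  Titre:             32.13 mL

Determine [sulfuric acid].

H2SO4 + 2 NaOH → Na2SO4 + 2 H2O
n(NaOH) = 0.03213 L × 0.4508 mol/L = 0.01448 mol
From the 1:2 mole ratio, n(H2SO4) = 1/2 × 0.01448 = 7.242 × 10^-3 mol
[H2SO4] = 7.242 × 10^-3 mol / 0.02556 L = 0.2833 mol/L

0.2833 M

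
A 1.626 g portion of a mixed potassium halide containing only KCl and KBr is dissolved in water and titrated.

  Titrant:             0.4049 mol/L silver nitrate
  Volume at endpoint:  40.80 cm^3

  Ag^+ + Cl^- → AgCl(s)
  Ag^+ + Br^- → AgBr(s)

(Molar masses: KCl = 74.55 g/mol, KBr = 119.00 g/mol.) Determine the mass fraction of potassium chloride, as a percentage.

n(AgNO3) = 0.04080 × 0.4049 = 0.01652 mol
Let x = n(KCl), y = n(KBr).
Titrant: 1x + 1y = 0.01652;  mass: 74.55x + 119.00y = 1.626
Solving, x = 7.646 × 10^-3 mol, y = 8.874 × 10^-3 mol
mass of KCl = 7.646 × 10^-3 × 74.55 = 0.5700 g
% KCl = 0.5700 / 1.626 × 100 = 35.06 %

35.06 %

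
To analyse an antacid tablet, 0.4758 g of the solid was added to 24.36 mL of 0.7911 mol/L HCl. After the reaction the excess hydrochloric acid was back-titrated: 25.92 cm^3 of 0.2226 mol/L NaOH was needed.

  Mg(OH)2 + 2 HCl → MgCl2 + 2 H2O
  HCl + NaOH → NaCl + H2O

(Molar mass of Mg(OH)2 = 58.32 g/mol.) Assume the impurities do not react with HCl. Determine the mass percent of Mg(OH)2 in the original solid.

n(HCl) added = 0.02436 × 0.7911 = 0.01927 mol
n(NaOH) used in back-titration = 0.02592 × 0.2226 = 5.770 × 10^-3 mol
n(HCl) left over = 5.770 × 10^-3 mol (1:1 ratio)
n(HCl) consumed by analyte = 0.01927 − 5.770 × 10^-3 = 0.01350 mol
From the 1:2 ratio, n(Mg(OH)2) = 1/2 × 0.01350 = 6.751 × 10^-3 mol
mass of Mg(OH)2 = 6.751 × 10^-3 × 58.32 = 0.3937 g
% Mg(OH)2 = 0.3937 / 0.4758 × 100 = 82.75 %

82.75 %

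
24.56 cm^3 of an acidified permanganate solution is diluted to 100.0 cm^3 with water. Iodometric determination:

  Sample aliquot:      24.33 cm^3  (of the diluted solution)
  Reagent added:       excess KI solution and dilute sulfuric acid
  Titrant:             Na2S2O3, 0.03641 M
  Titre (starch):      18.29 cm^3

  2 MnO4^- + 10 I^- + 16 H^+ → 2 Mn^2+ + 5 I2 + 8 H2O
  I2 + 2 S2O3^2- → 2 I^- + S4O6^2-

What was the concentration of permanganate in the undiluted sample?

0.02229 M

n(S2O3^2-) = 0.01829 × 0.03641 = 6.659 × 10^-4 mol
n(I2) = n(S2O3^2-)/2 = 3.330 × 10^-4 mol
From the 2:5 ratio, n(MnO4^-) in the aliquot = 2/5 × 3.330 × 10^-4 = 1.332 × 10^-4 mol
[MnO4^-]_dilute = 1.332 × 10^-4 / 0.02433 = 0.005474 mol/L
[MnO4^-]_original = 0.005474 × 100.0/24.56 = 0.02229 mol/L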